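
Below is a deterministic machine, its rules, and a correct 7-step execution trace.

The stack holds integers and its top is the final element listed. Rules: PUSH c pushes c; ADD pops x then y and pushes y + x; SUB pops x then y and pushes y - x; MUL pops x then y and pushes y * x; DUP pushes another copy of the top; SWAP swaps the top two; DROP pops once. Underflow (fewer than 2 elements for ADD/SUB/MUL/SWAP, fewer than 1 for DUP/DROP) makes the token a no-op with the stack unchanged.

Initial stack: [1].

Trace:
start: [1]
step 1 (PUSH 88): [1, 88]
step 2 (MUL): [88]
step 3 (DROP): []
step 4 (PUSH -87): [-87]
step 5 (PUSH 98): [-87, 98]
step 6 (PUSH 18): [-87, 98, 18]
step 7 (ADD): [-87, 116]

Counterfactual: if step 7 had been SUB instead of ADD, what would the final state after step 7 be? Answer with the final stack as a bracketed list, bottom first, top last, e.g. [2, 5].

[-87, 80]

(re-executing from step 7 with the substitution; state before step 7: [-87, 98, 18])
step 7 (SUB): [-87, 80]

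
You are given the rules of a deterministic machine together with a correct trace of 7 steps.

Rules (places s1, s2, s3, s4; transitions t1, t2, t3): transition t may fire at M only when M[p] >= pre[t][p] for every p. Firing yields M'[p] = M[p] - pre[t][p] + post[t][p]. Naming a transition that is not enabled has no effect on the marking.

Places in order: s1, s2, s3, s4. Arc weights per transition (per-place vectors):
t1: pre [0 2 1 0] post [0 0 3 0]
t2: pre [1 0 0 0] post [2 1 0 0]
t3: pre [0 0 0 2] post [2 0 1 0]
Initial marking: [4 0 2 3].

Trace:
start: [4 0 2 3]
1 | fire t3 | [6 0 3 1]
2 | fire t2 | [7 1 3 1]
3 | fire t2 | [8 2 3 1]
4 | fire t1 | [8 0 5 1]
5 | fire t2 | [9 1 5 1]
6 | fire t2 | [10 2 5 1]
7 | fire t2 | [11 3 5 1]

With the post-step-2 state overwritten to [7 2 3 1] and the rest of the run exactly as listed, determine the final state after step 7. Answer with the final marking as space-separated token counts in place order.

11 4 5 1

state after step 2 := [7 2 3 1]
3 | fire t2 | [8 3 3 1]
4 | fire t1 | [8 1 5 1]
5 | fire t2 | [9 2 5 1]
6 | fire t2 | [10 3 5 1]
7 | fire t2 | [11 4 5 1]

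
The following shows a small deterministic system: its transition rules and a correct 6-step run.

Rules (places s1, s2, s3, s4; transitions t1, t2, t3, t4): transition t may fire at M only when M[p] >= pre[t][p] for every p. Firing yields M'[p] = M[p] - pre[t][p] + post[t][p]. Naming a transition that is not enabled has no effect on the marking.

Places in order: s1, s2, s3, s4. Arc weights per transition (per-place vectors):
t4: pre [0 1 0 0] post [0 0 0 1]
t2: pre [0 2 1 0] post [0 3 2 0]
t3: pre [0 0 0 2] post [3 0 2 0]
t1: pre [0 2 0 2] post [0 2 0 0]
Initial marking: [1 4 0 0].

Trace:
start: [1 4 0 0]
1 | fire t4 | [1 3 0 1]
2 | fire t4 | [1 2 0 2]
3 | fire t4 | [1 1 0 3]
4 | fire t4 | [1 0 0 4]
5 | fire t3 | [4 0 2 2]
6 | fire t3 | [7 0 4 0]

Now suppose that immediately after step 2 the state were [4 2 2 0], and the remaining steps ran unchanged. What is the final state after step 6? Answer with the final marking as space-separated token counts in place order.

state after step 2 := [4 2 2 0]
3 | fire t4 | [4 1 2 1]
4 | fire t4 | [4 0 2 2]
5 | fire t3 | [7 0 4 0]
6 | fire t3 | [7 0 4 0]

7 0 4 0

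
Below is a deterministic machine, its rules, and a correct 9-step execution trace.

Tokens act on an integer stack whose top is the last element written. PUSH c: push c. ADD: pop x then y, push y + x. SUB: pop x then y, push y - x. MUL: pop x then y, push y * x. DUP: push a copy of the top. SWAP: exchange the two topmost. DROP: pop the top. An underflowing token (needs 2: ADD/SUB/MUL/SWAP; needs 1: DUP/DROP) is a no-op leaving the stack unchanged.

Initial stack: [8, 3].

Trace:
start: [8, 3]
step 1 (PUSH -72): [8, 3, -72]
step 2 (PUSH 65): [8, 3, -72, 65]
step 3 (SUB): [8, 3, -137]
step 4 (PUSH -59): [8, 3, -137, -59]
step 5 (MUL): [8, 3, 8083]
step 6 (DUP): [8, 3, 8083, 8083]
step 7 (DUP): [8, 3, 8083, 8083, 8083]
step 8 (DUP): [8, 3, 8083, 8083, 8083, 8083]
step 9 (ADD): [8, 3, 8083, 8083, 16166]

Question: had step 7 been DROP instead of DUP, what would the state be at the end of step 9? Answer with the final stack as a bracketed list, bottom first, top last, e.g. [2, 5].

[8, 3, 16166]

(re-executing from step 7 with the substitution; state before step 7: [8, 3, 8083, 8083])
step 7 (DROP): [8, 3, 8083]
step 8 (DUP): [8, 3, 8083, 8083]
step 9 (ADD): [8, 3, 16166]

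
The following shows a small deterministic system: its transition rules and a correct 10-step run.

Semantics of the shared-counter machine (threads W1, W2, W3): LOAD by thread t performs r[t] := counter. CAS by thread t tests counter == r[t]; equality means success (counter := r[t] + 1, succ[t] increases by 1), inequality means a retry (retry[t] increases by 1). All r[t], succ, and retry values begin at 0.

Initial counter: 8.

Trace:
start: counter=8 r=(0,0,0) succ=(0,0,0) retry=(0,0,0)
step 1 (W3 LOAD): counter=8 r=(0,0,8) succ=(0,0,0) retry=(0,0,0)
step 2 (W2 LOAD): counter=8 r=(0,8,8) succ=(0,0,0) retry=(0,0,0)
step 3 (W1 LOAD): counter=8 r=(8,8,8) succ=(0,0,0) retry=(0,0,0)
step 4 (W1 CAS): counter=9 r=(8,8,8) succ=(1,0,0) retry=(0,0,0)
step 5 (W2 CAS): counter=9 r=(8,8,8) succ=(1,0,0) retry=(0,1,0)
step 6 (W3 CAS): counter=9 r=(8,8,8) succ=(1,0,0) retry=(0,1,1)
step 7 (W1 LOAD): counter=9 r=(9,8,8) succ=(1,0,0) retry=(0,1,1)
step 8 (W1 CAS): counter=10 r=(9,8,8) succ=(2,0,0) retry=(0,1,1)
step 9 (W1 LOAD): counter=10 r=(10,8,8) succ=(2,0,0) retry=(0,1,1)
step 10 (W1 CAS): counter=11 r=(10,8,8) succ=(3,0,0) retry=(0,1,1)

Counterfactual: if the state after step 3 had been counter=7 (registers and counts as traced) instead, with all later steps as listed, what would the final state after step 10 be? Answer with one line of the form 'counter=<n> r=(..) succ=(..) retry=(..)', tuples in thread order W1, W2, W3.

counter=9 r=(8,8,8) succ=(2,0,0) retry=(1,1,1)

state after step 3 := counter=7 r=(8,8,8) succ=(0,0,0) retry=(0,0,0)
step 4 (W1 CAS): counter=7 r=(8,8,8) succ=(0,0,0) retry=(1,0,0)
step 5 (W2 CAS): counter=7 r=(8,8,8) succ=(0,0,0) retry=(1,1,0)
step 6 (W3 CAS): counter=7 r=(8,8,8) succ=(0,0,0) retry=(1,1,1)
step 7 (W1 LOAD): counter=7 r=(7,8,8) succ=(0,0,0) retry=(1,1,1)
step 8 (W1 CAS): counter=8 r=(7,8,8) succ=(1,0,0) retry=(1,1,1)
step 9 (W1 LOAD): counter=8 r=(8,8,8) succ=(1,0,0) retry=(1,1,1)
step 10 (W1 CAS): counter=9 r=(8,8,8) succ=(2,0,0) retry=(1,1,1)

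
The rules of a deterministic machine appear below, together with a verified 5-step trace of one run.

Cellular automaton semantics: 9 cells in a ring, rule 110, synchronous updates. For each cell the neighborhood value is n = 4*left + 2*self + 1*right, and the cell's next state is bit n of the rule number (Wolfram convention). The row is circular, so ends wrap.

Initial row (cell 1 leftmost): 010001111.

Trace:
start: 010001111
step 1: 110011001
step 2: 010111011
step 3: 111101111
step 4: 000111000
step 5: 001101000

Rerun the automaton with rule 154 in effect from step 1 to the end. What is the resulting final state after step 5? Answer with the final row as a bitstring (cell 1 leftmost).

(re-executing steps 1..5 under rule 154; state before step 1: 010001111)
step 1: 001011110
step 2: 010011101
step 3: 001111000
step 4: 011110100
step 5: 111100010

111100010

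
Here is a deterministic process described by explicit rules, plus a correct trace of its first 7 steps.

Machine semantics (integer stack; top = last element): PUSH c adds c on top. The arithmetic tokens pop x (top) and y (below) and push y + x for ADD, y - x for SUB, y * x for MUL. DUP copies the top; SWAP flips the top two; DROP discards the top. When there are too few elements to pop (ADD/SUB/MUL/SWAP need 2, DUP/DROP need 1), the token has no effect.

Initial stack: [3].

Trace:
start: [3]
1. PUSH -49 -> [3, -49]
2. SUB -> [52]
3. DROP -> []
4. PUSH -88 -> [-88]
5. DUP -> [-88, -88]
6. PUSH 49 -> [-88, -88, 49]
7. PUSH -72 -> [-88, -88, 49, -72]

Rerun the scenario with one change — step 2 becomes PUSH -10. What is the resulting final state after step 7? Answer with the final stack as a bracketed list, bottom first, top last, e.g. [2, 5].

[3, -49, -88, -88, 49, -72]

(re-executing from step 2 with the substitution; state before step 2: [3, -49])
2. PUSH -10 -> [3, -49, -10]
3. DROP -> [3, -49]
4. PUSH -88 -> [3, -49, -88]
5. DUP -> [3, -49, -88, -88]
6. PUSH 49 -> [3, -49, -88, -88, 49]
7. PUSH -72 -> [3, -49, -88, -88, 49, -72]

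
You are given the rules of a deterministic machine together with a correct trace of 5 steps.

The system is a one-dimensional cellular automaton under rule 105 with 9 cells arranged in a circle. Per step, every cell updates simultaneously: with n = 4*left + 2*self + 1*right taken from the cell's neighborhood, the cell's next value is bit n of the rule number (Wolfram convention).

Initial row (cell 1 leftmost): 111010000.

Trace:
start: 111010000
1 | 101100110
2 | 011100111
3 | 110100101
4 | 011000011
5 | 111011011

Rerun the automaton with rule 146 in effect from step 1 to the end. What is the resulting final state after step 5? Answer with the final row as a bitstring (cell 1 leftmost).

(re-executing steps 1..5 under rule 146; state before step 1: 111010000)
1 | 010001001
2 | 001010110
3 | 010000001
4 | 001000010
5 | 010100101

010100101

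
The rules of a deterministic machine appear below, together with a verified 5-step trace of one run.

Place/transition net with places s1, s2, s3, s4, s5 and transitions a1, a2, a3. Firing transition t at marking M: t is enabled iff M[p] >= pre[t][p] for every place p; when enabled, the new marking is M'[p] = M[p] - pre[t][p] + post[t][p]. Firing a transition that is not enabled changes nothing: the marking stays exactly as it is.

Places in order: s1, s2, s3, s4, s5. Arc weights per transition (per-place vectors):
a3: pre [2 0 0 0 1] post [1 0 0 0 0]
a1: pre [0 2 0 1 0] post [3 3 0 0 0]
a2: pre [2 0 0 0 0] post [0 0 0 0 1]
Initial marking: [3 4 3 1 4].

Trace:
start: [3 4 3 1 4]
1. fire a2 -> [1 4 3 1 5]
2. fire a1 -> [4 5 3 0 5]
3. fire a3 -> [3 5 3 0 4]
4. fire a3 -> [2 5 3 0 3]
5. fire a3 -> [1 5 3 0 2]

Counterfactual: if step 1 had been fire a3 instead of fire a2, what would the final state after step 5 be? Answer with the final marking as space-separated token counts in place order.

(re-executing from step 1 with the substitution; state before step 1: [3 4 3 1 4])
1. fire a3 -> [2 4 3 1 3]
2. fire a1 -> [5 5 3 0 3]
3. fire a3 -> [4 5 3 0 2]
4. fire a3 -> [3 5 3 0 1]
5. fire a3 -> [2 5 3 0 0]

2 5 3 0 0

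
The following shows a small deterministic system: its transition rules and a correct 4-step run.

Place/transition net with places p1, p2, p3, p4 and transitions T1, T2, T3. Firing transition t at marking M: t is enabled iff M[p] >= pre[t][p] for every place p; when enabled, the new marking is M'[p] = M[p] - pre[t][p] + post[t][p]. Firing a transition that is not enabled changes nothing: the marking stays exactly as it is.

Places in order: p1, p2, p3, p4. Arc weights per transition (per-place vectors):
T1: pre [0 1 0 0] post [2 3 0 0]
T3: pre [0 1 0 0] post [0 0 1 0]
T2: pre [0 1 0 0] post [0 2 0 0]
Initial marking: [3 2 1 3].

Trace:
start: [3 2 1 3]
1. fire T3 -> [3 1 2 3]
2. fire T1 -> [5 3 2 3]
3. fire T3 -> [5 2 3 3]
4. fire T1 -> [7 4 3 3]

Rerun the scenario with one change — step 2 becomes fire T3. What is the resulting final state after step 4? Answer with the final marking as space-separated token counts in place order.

3 0 3 3

(re-executing from step 2 with the substitution; state before step 2: [3 1 2 3])
2. fire T3 -> [3 0 3 3]
3. fire T3 -> [3 0 3 3]
4. fire T1 -> [3 0 3 3]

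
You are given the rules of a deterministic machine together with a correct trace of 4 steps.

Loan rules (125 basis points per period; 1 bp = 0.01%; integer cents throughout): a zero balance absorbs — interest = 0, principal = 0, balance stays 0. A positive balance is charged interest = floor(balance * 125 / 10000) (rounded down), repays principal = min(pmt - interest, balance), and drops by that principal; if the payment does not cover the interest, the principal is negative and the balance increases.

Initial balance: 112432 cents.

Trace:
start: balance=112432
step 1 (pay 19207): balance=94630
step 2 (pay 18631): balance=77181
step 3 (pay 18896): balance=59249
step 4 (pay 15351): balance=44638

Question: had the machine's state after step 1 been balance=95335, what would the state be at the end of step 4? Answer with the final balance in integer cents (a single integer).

state after step 1 := balance=95335
step 2 (pay 18631): balance=77895
step 3 (pay 18896): balance=59972
step 4 (pay 15351): balance=45370

45370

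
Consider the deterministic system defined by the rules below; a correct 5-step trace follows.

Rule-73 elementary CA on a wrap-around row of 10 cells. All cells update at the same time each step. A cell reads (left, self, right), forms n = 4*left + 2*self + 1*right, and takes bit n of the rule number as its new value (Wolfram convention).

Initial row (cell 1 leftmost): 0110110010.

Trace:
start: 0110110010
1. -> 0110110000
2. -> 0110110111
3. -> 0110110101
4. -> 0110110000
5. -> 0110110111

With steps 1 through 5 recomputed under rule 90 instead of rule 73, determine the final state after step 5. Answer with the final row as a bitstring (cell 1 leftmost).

(re-executing steps 1..5 under rule 90; state before step 1: 0110110010)
1. -> 1110111101
2. -> 0010100101
3. -> 1100011000
4. -> 1110111101
5. -> 0010100101

0010100101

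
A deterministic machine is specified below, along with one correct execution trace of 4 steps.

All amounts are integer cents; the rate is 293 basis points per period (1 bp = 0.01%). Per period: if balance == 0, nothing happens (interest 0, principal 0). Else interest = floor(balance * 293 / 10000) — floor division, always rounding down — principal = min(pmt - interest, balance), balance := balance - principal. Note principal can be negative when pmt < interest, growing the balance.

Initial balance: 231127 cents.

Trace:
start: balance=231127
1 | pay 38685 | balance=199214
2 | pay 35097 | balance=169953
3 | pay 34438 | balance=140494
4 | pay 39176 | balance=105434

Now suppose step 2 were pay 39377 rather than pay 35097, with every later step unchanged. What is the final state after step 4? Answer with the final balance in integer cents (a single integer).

100900

(re-executing from step 2 with the substitution; state before step 2: balance=199214)
2 | pay 39377 | balance=165673
3 | pay 34438 | balance=136089
4 | pay 39176 | balance=100900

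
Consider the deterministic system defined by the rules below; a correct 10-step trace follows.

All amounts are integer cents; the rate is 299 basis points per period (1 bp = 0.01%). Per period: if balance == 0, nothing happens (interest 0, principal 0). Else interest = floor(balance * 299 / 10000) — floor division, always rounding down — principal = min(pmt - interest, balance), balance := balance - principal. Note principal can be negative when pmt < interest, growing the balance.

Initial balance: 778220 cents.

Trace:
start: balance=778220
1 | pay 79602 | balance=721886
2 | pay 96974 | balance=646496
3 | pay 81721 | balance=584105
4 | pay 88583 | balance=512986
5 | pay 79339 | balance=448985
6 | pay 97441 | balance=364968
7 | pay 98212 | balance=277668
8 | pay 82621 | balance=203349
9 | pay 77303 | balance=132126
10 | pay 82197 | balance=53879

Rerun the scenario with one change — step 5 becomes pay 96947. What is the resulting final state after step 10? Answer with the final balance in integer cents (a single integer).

(re-executing from step 5 with the substitution; state before step 5: balance=512986)
5 | pay 96947 | balance=431377
6 | pay 97441 | balance=346834
7 | pay 98212 | balance=258992
8 | pay 82621 | balance=184114
9 | pay 77303 | balance=112316
10 | pay 82197 | balance=33477

33477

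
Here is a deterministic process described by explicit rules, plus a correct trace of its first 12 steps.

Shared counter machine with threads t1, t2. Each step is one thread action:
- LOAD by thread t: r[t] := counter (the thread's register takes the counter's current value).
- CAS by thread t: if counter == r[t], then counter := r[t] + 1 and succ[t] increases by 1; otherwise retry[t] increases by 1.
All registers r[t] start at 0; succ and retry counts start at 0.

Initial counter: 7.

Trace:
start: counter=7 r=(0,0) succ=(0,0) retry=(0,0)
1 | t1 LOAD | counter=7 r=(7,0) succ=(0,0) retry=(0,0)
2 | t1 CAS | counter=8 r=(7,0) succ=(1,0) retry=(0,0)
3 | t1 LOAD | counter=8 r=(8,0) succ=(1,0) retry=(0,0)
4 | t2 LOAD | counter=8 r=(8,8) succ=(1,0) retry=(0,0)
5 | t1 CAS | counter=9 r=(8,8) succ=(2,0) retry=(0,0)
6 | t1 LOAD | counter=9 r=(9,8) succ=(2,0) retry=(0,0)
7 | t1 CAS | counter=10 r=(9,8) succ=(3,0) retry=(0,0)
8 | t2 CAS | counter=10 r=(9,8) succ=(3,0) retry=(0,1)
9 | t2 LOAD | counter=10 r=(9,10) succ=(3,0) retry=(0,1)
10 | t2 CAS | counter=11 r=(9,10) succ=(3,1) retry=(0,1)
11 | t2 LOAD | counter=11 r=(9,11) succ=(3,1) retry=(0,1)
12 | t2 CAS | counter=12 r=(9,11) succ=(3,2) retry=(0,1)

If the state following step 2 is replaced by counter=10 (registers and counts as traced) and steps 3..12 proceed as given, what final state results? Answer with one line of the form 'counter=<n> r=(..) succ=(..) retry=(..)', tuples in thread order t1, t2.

counter=14 r=(11,13) succ=(3,2) retry=(0,1)

state after step 2 := counter=10 r=(7,0) succ=(1,0) retry=(0,0)
3 | t1 LOAD | counter=10 r=(10,0) succ=(1,0) retry=(0,0)
4 | t2 LOAD | counter=10 r=(10,10) succ=(1,0) retry=(0,0)
5 | t1 CAS | counter=11 r=(10,10) succ=(2,0) retry=(0,0)
6 | t1 LOAD | counter=11 r=(11,10) succ=(2,0) retry=(0,0)
7 | t1 CAS | counter=12 r=(11,10) succ=(3,0) retry=(0,0)
8 | t2 CAS | counter=12 r=(11,10) succ=(3,0) retry=(0,1)
9 | t2 LOAD | counter=12 r=(11,12) succ=(3,0) retry=(0,1)
10 | t2 CAS | counter=13 r=(11,12) succ=(3,1) retry=(0,1)
11 | t2 LOAD | counter=13 r=(11,13) succ=(3,1) retry=(0,1)
12 | t2 CAS | counter=14 r=(11,13) succ=(3,2) retry=(0,1)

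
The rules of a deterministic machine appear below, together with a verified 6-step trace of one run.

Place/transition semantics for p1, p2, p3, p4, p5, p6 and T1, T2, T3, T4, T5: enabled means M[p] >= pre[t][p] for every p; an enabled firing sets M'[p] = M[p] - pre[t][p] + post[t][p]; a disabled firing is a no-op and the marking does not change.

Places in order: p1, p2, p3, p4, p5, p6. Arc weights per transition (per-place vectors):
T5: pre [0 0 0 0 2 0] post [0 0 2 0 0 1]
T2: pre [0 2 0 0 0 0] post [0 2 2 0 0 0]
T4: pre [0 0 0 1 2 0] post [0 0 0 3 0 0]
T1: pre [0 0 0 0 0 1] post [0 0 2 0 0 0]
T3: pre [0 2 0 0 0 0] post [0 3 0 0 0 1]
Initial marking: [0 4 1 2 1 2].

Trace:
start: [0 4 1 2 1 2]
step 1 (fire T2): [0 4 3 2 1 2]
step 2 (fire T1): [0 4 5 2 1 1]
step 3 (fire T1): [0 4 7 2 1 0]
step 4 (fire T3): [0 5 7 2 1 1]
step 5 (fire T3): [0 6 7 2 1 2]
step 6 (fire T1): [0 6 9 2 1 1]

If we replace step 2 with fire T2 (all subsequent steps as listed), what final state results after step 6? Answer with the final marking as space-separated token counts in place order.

0 6 9 2 1 2

(re-executing from step 2 with the substitution; state before step 2: [0 4 3 2 1 2])
step 2 (fire T2): [0 4 5 2 1 2]
step 3 (fire T1): [0 4 7 2 1 1]
step 4 (fire T3): [0 5 7 2 1 2]
step 5 (fire T3): [0 6 7 2 1 3]
step 6 (fire T1): [0 6 9 2 1 2]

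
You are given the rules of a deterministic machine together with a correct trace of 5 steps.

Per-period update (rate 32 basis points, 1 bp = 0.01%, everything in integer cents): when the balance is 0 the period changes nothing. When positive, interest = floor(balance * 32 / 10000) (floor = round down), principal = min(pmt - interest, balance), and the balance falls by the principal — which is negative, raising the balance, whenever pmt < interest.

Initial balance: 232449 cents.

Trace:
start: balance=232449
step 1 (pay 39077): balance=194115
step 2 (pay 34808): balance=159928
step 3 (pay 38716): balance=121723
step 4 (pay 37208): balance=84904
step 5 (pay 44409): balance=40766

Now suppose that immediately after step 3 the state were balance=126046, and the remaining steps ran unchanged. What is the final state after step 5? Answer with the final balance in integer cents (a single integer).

state after step 3 := balance=126046
step 4 (pay 37208): balance=89241
step 5 (pay 44409): balance=45117

45117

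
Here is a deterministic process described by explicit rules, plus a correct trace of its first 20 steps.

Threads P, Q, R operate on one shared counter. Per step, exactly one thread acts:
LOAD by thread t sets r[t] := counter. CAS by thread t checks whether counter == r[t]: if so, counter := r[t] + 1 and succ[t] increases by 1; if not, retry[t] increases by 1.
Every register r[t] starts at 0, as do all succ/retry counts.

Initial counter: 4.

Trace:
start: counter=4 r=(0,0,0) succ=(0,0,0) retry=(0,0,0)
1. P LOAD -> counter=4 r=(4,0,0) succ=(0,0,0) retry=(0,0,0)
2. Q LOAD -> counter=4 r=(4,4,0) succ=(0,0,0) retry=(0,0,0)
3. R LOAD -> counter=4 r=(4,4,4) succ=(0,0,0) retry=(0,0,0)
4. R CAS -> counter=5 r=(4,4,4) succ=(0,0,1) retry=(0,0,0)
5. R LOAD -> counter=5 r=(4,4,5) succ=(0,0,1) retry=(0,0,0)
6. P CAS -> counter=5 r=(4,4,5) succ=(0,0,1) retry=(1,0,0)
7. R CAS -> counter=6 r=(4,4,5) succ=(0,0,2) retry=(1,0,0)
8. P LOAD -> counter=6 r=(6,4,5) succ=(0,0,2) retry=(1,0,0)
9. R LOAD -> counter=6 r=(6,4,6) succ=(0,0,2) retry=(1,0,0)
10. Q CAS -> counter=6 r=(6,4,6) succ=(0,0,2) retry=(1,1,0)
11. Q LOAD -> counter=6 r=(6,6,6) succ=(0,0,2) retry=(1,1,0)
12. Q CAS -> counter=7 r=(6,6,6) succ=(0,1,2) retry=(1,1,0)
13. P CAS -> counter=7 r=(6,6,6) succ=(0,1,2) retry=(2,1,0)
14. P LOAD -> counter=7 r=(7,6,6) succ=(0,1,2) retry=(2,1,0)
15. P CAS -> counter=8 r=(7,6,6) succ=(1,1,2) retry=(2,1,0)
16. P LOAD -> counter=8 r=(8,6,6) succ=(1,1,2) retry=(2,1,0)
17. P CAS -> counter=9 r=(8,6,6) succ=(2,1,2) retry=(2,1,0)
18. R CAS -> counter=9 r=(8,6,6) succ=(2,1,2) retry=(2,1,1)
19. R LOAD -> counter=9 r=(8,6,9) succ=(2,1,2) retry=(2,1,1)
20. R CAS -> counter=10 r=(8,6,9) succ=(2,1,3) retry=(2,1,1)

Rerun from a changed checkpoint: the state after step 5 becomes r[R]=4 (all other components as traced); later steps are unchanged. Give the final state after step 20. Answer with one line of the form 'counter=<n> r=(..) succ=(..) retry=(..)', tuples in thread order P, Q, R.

counter=9 r=(7,5,8) succ=(2,1,2) retry=(2,1,2)

state after step 5 := counter=5 r=(4,4,4) succ=(0,0,1) retry=(0,0,0)
6. P CAS -> counter=5 r=(4,4,4) succ=(0,0,1) retry=(1,0,0)
7. R CAS -> counter=5 r=(4,4,4) succ=(0,0,1) retry=(1,0,1)
8. P LOAD -> counter=5 r=(5,4,4) succ=(0,0,1) retry=(1,0,1)
9. R LOAD -> counter=5 r=(5,4,5) succ=(0,0,1) retry=(1,0,1)
10. Q CAS -> counter=5 r=(5,4,5) succ=(0,0,1) retry=(1,1,1)
11. Q LOAD -> counter=5 r=(5,5,5) succ=(0,0,1) retry=(1,1,1)
12. Q CAS -> counter=6 r=(5,5,5) succ=(0,1,1) retry=(1,1,1)
13. P CAS -> counter=6 r=(5,5,5) succ=(0,1,1) retry=(2,1,1)
14. P LOAD -> counter=6 r=(6,5,5) succ=(0,1,1) retry=(2,1,1)
15. P CAS -> counter=7 r=(6,5,5) succ=(1,1,1) retry=(2,1,1)
16. P LOAD -> counter=7 r=(7,5,5) succ=(1,1,1) retry=(2,1,1)
17. P CAS -> counter=8 r=(7,5,5) succ=(2,1,1) retry=(2,1,1)
18. R CAS -> counter=8 r=(7,5,5) succ=(2,1,1) retry=(2,1,2)
19. R LOAD -> counter=8 r=(7,5,8) succ=(2,1,1) retry=(2,1,2)
20. R CAS -> counter=9 r=(7,5,8) succ=(2,1,2) retry=(2,1,2)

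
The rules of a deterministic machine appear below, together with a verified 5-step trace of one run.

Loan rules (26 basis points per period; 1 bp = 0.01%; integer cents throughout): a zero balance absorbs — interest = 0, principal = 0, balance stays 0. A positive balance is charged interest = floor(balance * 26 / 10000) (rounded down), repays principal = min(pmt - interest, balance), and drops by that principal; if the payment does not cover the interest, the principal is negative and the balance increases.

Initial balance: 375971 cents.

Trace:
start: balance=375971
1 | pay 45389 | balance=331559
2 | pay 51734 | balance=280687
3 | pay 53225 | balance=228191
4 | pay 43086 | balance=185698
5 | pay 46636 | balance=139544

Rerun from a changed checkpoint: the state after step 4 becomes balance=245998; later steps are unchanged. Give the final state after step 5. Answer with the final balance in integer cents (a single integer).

200001

state after step 4 := balance=245998
5 | pay 46636 | balance=200001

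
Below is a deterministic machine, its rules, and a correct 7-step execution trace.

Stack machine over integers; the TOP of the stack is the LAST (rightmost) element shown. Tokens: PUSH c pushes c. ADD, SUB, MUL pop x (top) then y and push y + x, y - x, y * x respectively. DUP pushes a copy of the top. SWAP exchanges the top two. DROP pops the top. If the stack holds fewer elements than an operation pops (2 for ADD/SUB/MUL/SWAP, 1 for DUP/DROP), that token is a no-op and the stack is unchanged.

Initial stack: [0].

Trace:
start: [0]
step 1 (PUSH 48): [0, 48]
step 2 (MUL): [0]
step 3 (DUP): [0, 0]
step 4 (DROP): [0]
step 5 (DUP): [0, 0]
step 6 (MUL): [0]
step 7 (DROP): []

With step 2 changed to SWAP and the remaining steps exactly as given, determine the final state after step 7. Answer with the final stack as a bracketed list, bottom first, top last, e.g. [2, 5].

[48]

(re-executing from step 2 with the substitution; state before step 2: [0, 48])
step 2 (SWAP): [48, 0]
step 3 (DUP): [48, 0, 0]
step 4 (DROP): [48, 0]
step 5 (DUP): [48, 0, 0]
step 6 (MUL): [48, 0]
step 7 (DROP): [48]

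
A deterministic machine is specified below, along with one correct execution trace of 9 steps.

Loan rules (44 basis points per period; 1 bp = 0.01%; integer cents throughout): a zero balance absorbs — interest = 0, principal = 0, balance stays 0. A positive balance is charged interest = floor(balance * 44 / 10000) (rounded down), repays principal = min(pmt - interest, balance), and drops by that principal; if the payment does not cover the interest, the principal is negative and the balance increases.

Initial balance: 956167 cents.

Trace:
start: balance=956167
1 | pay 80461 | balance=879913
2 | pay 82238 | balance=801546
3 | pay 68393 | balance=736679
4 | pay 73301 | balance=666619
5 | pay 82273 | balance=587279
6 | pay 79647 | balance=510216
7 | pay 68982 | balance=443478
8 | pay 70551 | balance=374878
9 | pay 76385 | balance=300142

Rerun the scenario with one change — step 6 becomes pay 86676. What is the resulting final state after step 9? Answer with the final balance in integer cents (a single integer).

(re-executing from step 6 with the substitution; state before step 6: balance=587279)
6 | pay 86676 | balance=503187
7 | pay 68982 | balance=436419
8 | pay 70551 | balance=367788
9 | pay 76385 | balance=293021

293021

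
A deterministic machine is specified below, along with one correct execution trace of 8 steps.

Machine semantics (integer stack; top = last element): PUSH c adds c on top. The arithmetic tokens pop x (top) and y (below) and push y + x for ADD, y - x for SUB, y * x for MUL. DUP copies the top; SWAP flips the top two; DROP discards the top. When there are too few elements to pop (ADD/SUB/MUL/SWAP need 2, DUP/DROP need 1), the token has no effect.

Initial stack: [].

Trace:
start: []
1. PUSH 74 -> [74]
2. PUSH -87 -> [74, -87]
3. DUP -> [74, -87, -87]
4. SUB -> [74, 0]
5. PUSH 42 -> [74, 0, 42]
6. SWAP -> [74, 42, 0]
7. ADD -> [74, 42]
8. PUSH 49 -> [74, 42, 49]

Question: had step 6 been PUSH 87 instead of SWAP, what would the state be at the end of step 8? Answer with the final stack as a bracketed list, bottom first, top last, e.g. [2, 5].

[74, 0, 129, 49]

(re-executing from step 6 with the substitution; state before step 6: [74, 0, 42])
6. PUSH 87 -> [74, 0, 42, 87]
7. ADD -> [74, 0, 129]
8. PUSH 49 -> [74, 0, 129, 49]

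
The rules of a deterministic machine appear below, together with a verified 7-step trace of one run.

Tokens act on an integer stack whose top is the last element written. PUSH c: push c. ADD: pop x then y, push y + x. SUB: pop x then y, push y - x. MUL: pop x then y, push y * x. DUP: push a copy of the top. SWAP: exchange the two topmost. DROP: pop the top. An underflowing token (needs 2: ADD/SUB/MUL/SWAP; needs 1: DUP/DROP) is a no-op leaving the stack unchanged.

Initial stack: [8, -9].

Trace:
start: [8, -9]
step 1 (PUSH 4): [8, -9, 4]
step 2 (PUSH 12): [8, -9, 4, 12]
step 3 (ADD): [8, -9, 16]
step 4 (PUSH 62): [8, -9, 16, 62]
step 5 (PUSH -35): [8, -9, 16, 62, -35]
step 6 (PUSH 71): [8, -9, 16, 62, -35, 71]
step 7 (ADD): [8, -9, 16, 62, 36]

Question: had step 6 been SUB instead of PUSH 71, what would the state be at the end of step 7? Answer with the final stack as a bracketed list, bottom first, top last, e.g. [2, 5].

(re-executing from step 6 with the substitution; state before step 6: [8, -9, 16, 62, -35])
step 6 (SUB): [8, -9, 16, 97]
step 7 (ADD): [8, -9, 113]

[8, -9, 113]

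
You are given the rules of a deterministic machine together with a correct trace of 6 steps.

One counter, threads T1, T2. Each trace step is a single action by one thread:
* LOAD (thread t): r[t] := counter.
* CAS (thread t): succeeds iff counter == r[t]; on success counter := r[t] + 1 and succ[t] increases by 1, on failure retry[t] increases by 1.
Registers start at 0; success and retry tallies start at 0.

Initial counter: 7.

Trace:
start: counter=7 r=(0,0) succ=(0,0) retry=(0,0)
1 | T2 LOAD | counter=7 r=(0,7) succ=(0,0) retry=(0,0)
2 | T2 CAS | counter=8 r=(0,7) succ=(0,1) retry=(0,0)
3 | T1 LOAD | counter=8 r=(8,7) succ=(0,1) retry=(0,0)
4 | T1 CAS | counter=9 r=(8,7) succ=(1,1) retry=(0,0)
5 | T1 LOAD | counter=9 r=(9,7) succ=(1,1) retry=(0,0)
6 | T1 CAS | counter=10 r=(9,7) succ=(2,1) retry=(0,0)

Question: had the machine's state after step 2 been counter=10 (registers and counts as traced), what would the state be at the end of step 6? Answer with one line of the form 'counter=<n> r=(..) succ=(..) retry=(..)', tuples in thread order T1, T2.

state after step 2 := counter=10 r=(0,7) succ=(0,1) retry=(0,0)
3 | T1 LOAD | counter=10 r=(10,7) succ=(0,1) retry=(0,0)
4 | T1 CAS | counter=11 r=(10,7) succ=(1,1) retry=(0,0)
5 | T1 LOAD | counter=11 r=(11,7) succ=(1,1) retry=(0,0)
6 | T1 CAS | counter=12 r=(11,7) succ=(2,1) retry=(0,0)

counter=12 r=(11,7) succ=(2,1) retry=(0,0)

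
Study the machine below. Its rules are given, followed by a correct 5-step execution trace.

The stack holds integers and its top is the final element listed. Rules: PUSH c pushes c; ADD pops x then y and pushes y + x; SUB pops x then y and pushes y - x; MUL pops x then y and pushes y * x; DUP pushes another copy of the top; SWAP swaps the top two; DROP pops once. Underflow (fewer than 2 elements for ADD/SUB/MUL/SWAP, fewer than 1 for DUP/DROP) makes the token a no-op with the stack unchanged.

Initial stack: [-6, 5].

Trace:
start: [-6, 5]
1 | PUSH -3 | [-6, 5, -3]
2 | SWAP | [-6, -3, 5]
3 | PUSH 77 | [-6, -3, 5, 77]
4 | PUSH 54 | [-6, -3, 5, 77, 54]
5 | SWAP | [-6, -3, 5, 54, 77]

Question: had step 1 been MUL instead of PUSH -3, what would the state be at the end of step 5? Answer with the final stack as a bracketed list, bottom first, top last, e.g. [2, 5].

(re-executing from step 1 with the substitution; state before step 1: [-6, 5])
1 | MUL | [-30]
2 | SWAP | [-30]
3 | PUSH 77 | [-30, 77]
4 | PUSH 54 | [-30, 77, 54]
5 | SWAP | [-30, 54, 77]

[-30, 54, 77]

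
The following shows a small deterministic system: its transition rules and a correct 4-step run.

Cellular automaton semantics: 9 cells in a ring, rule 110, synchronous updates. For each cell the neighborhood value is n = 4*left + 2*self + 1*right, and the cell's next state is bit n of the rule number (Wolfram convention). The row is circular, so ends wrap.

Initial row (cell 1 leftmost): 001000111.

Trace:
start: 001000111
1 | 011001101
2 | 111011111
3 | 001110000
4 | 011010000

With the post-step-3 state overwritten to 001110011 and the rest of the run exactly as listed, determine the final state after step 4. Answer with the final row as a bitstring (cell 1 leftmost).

011010111

state after step 3 := 001110011
4 | 011010111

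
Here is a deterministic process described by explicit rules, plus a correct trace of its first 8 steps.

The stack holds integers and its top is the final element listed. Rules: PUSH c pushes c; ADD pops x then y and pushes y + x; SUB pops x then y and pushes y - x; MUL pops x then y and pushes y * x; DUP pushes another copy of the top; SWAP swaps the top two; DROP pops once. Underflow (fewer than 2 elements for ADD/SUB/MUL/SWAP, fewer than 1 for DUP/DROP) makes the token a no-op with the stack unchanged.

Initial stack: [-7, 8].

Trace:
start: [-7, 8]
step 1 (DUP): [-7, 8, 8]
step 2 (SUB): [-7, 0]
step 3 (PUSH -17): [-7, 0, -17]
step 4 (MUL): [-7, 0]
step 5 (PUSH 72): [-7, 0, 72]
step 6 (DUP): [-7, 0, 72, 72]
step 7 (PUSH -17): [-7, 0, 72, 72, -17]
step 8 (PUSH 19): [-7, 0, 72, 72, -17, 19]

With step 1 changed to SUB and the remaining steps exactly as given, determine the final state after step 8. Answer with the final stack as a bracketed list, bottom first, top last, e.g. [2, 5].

(re-executing from step 1 with the substitution; state before step 1: [-7, 8])
step 1 (SUB): [-15]
step 2 (SUB): [-15]
step 3 (PUSH -17): [-15, -17]
step 4 (MUL): [255]
step 5 (PUSH 72): [255, 72]
step 6 (DUP): [255, 72, 72]
step 7 (PUSH -17): [255, 72, 72, -17]
step 8 (PUSH 19): [255, 72, 72, -17, 19]

[255, 72, 72, -17, 19]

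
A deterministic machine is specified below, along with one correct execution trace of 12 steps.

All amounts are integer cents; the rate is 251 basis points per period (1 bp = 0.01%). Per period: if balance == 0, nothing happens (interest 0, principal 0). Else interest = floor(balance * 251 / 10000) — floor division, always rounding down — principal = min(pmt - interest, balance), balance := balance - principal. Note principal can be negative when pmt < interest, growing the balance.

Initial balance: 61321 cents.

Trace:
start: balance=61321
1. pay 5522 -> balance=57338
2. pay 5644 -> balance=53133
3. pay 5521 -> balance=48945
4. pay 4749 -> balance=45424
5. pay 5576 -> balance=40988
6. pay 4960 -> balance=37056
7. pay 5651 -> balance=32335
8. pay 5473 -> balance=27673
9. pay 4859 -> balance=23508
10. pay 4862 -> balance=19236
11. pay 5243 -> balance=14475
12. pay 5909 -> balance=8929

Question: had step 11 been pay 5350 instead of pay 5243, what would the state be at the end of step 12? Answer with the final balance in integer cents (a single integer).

8819

(re-executing from step 11 with the substitution; state before step 11: balance=19236)
11. pay 5350 -> balance=14368
12. pay 5909 -> balance=8819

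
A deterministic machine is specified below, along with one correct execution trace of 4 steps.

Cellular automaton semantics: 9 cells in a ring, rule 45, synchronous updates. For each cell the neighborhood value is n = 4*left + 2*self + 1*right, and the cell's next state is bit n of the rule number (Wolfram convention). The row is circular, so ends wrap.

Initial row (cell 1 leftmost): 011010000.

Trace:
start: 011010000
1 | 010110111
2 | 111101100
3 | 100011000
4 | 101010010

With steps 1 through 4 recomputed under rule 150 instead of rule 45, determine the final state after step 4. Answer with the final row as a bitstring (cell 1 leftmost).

111011011

(re-executing steps 1..4 under rule 150; state before step 1: 011010000)
1 | 100011000
2 | 110100101
3 | 100111100
4 | 111011011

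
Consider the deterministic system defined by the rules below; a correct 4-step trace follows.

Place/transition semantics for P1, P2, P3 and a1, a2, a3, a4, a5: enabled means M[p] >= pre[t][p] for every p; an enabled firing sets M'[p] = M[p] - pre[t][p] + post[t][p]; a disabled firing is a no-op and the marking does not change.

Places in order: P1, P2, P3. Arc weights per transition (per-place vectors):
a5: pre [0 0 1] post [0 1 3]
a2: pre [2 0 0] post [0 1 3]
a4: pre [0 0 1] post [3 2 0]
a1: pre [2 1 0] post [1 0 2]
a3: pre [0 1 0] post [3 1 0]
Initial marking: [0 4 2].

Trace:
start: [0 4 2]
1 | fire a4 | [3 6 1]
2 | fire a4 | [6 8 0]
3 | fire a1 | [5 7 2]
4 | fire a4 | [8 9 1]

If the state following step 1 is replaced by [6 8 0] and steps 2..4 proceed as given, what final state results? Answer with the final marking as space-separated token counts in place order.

state after step 1 := [6 8 0]
2 | fire a4 | [6 8 0]
3 | fire a1 | [5 7 2]
4 | fire a4 | [8 9 1]

8 9 1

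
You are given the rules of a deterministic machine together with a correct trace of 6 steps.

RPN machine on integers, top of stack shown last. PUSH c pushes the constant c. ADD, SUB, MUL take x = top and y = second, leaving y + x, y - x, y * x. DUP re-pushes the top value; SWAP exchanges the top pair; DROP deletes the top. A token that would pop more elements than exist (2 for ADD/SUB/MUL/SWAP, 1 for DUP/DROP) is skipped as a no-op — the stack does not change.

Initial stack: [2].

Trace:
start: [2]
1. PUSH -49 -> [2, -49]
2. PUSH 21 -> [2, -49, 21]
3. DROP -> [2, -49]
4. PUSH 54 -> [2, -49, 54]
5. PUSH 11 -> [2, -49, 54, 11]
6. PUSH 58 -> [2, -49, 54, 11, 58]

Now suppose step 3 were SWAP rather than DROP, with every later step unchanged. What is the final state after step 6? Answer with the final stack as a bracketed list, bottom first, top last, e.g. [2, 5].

(re-executing from step 3 with the substitution; state before step 3: [2, -49, 21])
3. SWAP -> [2, 21, -49]
4. PUSH 54 -> [2, 21, -49, 54]
5. PUSH 11 -> [2, 21, -49, 54, 11]
6. PUSH 58 -> [2, 21, -49, 54, 11, 58]

[2, 21, -49, 54, 11, 58]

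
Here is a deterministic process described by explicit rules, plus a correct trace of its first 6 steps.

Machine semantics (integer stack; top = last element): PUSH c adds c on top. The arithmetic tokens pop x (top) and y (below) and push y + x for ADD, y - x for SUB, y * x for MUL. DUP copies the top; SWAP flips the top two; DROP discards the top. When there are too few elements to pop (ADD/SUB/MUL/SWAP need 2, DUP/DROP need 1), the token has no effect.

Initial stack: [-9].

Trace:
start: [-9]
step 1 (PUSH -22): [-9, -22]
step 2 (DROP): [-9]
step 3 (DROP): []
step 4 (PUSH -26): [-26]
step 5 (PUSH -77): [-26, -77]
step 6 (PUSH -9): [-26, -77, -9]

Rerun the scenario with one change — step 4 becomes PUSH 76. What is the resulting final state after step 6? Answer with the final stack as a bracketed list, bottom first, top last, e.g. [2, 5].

[76, -77, -9]

(re-executing from step 4 with the substitution; state before step 4: [])
step 4 (PUSH 76): [76]
step 5 (PUSH -77): [76, -77]
step 6 (PUSH -9): [76, -77, -9]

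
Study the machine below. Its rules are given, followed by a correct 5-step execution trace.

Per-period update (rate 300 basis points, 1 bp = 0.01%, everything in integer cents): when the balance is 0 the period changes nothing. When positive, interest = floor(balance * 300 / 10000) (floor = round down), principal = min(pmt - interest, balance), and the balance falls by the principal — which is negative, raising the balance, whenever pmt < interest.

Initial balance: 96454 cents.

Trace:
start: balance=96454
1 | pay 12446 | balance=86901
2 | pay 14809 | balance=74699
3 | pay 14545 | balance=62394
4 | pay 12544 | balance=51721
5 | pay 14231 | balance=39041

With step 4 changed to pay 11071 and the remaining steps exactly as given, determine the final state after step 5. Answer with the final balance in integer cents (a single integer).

40558

(re-executing from step 4 with the substitution; state before step 4: balance=62394)
4 | pay 11071 | balance=53194
5 | pay 14231 | balance=40558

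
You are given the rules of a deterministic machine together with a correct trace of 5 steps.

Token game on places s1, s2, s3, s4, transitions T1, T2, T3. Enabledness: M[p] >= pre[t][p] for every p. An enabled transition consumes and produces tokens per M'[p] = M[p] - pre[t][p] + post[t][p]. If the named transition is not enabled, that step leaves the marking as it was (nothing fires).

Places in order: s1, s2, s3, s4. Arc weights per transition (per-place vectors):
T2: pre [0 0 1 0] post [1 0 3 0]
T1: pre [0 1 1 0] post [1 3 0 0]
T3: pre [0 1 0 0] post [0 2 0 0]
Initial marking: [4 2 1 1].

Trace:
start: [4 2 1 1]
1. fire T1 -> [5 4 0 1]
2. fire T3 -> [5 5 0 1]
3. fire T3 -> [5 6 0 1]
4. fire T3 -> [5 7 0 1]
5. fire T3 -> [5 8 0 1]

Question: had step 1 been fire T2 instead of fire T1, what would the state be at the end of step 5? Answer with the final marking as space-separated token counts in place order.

(re-executing from step 1 with the substitution; state before step 1: [4 2 1 1])
1. fire T2 -> [5 2 3 1]
2. fire T3 -> [5 3 3 1]
3. fire T3 -> [5 4 3 1]
4. fire T3 -> [5 5 3 1]
5. fire T3 -> [5 6 3 1]

5 6 3 1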